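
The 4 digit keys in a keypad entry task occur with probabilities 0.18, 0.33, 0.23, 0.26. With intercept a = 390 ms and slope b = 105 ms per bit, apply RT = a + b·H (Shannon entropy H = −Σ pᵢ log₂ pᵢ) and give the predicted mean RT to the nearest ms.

596 ms

Entropy contributions −pᵢ log₂ pᵢ: 0.4453, 0.5278, 0.4877, 0.5053; sum H = 1.9661 bits.
RT = a + bH = 390 + 105·1.9661 = 596.44 ms.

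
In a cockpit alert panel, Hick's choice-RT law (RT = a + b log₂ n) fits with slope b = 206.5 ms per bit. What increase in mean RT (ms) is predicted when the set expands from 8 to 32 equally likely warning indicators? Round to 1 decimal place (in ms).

413.0 ms

ΔRT = (a + b log₂ n₂) − (a + b log₂ n₁) = b·(log₂ n₂ − log₂ n₁).
log₂(32) − log₂(8) = log₂(32/8) = log₂(4) = 2.
ΔRT = 206.5 × 2.0000 = 413.000 ms.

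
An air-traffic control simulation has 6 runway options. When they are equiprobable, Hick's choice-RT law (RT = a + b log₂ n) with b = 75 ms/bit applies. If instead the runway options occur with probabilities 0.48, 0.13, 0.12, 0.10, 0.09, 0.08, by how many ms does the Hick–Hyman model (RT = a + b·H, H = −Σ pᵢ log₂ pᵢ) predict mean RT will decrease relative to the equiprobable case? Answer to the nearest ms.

29 ms

Equiprobable entropy H₀ = log₂ 6 = 2.5850 bits.
Skewed entropy H = −Σ pᵢ log₂ pᵢ = 2.1943 bits.
ΔRT = b·(H₀ − H) = 75 × 0.3906 = 29.30 ms.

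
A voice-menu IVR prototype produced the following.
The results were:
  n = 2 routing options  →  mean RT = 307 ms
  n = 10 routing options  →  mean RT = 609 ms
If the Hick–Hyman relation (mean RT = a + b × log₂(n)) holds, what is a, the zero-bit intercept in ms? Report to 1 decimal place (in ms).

176.9 ms

b = (RT₂ − RT₁)/(log₂ n₂ − log₂ n₁) = (609 − 307)/(3.3219 − 1) = 130.064 ms/bit.
Intercept: a = 307 − 130.064·log₂(2) = 176.936 ms.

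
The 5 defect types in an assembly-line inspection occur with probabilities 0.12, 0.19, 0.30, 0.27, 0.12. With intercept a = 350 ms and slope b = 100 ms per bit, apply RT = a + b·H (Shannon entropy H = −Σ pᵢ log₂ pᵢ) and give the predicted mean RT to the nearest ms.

572 ms

Entropy contributions −pᵢ log₂ pᵢ: 0.3671, 0.4552, 0.5211, 0.5100, 0.3671; sum H = 2.2205 bits.
RT = a + bH = 350 + 100·2.2205 = 572.05 ms.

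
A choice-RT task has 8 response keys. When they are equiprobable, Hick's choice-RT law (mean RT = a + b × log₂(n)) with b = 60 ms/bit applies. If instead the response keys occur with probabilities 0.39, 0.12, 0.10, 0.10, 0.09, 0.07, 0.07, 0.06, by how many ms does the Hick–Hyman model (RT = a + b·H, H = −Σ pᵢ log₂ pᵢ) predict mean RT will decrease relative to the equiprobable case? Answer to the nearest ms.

Equiprobable entropy H₀ = log₂ 8 = 3.0000 bits.
Skewed entropy H = −Σ pᵢ log₂ pᵢ = 2.6545 bits.
ΔRT = b·(H₀ − H) = 60 × 0.3455 = 20.73 ms.

21 ms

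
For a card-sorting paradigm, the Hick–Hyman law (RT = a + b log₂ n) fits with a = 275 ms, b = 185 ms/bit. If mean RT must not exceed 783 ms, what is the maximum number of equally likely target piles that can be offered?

6

Set 275 + 185·log₂ n ≤ 783 → log₂ n ≤ (783 − 275)/185 = 2.7459.
So n ≤ 2^2.7459 = 6.708; the largest integer n is 6.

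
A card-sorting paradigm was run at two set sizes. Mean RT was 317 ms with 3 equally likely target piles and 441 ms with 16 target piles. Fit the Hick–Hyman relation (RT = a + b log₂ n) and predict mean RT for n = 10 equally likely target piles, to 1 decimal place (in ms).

Solve the two-equation system in a and b:
  b = (441 − 317) / (log₂ 16 − log₂ 3) = 124 / (4 − 1.5850) = 51.345 ms/bit
  a = 317 − 51.345 × 1.5850 = 235.620 ms
Then RT(10) = 235.620 + 51.345 × log₂ 10 = 235.620 + 51.345 × 3.3219 ≈ 406.184 ms.

406.2 ms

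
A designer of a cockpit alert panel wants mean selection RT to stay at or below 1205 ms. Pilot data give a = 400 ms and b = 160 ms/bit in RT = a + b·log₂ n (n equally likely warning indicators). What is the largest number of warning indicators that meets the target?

32

160·log₂ n ≤ 1205 − 400 = 805, giving log₂ n ≤ 5.0312 and n ≤ 32.701. The largest whole number is 32.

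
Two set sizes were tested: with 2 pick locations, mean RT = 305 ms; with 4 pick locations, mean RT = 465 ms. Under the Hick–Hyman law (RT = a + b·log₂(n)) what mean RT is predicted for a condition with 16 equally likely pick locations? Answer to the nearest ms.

785 ms

Fit slope and intercept:
  b = (465 − 305) / (log₂ 4 − log₂ 2) = 160 / (2 − 1) = 160 ms/bit
  a = 305 − 160 × 1 = 145 ms
Then RT(16) = 145 + 160 × log₂ 16 = 145 + 160 × 4 ≈ 785.000 ms.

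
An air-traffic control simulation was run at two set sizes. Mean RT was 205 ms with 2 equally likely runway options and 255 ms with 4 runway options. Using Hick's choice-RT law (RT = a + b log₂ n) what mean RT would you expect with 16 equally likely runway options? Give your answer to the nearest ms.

RT is linear in log₂ n, so two points fix the line:
  b = (255 − 205) / (log₂ 4 − log₂ 2) = 50 / (2 − 1) = 50 ms/bit
  a = 205 − 50 × 1 = 155 ms
Then RT(16) = 155 + 50 × log₂ 16 = 155 + 50 × 4 ≈ 355.000 ms.

355 ms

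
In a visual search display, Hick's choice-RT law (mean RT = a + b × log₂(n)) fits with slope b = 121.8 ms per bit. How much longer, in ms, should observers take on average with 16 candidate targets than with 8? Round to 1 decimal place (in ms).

Only the slope matters, since a is common to both: ΔRT = b·log₂(n₂/n₁).
log₂(16) − log₂(8) = log₂(16/8) = log₂(2) = 1.
ΔRT = 121.8 × 1.0000 = 121.800 ms.

121.8 ms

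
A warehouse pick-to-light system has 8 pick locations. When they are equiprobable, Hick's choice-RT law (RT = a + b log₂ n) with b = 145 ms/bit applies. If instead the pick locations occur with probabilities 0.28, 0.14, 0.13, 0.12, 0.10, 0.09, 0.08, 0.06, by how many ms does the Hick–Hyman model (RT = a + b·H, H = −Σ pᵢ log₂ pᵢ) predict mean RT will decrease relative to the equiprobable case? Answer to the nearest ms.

23 ms

Equiprobable entropy H₀ = log₂ 8 = 3.0000 bits.
Skewed entropy H = −Σ pᵢ log₂ pᵢ = 2.8409 bits.
ΔRT = b·(H₀ − H) = 145 × 0.1591 = 23.07 ms.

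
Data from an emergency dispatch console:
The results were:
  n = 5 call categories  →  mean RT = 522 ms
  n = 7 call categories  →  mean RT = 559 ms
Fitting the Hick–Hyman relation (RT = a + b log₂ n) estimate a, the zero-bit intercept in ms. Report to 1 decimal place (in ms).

Slope: b = (559 − 522) / (log₂ 7 − log₂ 5) = 37/0.4854 = 76.222 ms/bit.
Intercept: a = 522 − 76.222·log₂(5) = 345.019 ms.

345.0 ms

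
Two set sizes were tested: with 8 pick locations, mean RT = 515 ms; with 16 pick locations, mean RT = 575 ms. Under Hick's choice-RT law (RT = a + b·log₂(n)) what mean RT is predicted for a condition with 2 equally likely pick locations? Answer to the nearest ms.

395 ms

With log₂ n on the abscissa the relation is linear; from the two conditions:
  b = (575 − 515) / (log₂ 16 − log₂ 8) = 60 / (4 − 3) = 60 ms/bit
  a = 515 − 60 × 3 = 335 ms
Then RT(2) = 335 + 60 × log₂ 2 = 335 + 60 × 1 ≈ 395.000 ms.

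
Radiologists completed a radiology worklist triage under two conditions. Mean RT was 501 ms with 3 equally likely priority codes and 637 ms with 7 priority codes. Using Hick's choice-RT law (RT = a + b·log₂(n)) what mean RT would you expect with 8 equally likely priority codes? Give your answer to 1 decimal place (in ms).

658.4 ms

With log₂ n on the abscissa the relation is linear; from the two conditions:
  b = (637 − 501) / (log₂ 7 − log₂ 3) = 136 / (2.8074 − 1.5850) = 111.257 ms/bit
  a = 501 − 111.257 × 1.5850 = 324.661 ms
Then RT(8) = 324.661 + 111.257 × log₂ 8 = 324.661 + 111.257 × 3 ≈ 658.433 ms.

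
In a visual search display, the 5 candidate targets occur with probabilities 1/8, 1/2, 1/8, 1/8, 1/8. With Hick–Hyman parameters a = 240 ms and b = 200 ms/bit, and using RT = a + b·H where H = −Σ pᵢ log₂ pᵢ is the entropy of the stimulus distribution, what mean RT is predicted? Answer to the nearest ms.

Each term −pᵢ log₂ pᵢ: 0.125·3 + 0.5·1 + 0.125·3 + 0.125·3 + 0.125·3; summed, H = 2.000 bits.
Mean RT = a + bH = 240 + 200·2.000 = 640.00 ms.

640 ms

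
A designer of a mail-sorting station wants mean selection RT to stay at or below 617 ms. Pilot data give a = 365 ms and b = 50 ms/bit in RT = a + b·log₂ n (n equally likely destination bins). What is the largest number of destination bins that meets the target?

32

Information budget: (617 − 365)/50 = 5.0400 bits, so n ≤ 2^5.0400 = 32.900 → at most 32.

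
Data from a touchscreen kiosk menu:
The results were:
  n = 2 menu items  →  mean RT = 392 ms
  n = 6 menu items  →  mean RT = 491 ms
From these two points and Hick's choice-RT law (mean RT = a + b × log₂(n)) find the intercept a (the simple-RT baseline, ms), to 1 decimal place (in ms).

329.5 ms

Slope: b = (491 − 392) / (log₂ 6 − log₂ 2) = 99/1.5850 = 62.462 ms/bit.
Intercept: a = 392 − 62.462·log₂(2) = 329.538 ms.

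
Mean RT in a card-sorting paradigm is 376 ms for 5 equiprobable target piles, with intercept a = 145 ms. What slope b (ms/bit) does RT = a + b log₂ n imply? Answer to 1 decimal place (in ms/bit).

99.5 ms/bit

log₂(5) = 2.3219 bits.
b = (RT − a)/log₂ n = (376 − 145) / 2.3219 = 99.486 ms/bit.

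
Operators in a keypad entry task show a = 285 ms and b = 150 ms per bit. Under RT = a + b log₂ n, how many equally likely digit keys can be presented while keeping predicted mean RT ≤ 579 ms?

3

150·log₂ n ≤ 579 − 285 = 294, giving log₂ n ≤ 1.9600 and n ≤ 3.891. The largest whole number is 3.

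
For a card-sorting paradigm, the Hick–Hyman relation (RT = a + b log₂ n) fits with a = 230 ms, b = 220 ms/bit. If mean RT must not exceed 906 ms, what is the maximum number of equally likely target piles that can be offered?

220·log₂ n ≤ 906 − 230 = 676, giving log₂ n ≤ 3.0727 and n ≤ 8.414. The largest whole number is 8.

8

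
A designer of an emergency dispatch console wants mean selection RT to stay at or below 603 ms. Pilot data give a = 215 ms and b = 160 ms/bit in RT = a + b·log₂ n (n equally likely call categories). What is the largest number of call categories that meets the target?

Information budget: (603 − 215)/160 = 2.4250 bits, so n ≤ 2^2.4250 = 5.370 → at most 5.

5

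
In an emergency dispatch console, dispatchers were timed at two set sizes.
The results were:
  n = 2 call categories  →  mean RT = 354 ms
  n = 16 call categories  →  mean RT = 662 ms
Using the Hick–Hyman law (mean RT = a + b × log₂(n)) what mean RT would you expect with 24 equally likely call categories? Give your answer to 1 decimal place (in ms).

Fit slope and intercept:
  b = (662 − 354) / (log₂ 16 − log₂ 2) = 308 / (4 − 1) = 102.667 ms/bit
  a = 354 − 102.667 × 1 = 251.333 ms
Then RT(24) = 251.333 + 102.667 × log₂ 24 = 251.333 + 102.667 × 4.5850 ≈ 722.056 ms.

722.1 ms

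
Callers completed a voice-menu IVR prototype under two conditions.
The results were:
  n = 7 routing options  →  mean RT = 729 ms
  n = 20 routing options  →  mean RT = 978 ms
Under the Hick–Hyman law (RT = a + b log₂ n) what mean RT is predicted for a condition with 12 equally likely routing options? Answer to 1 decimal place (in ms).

856.8 ms

Solve the two-equation system in a and b:
  b = (978 − 729) / (log₂ 20 − log₂ 7) = 249 / (4.3219 − 2.8074) = 164.403 ms/bit
  a = 729 − 164.403 × 2.8074 = 267.463 ms
Then RT(12) = 267.463 + 164.403 × log₂ 12 = 267.463 + 164.403 × 3.5850 ≈ 856.841 ms.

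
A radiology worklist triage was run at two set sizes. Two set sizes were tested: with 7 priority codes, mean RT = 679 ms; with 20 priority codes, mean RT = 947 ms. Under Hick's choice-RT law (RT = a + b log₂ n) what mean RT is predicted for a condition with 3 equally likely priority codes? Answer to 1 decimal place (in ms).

Solve the two-equation system in a and b:
  b = (947 − 679) / (log₂ 20 − log₂ 7) = 268 / (4.3219 − 2.8074) = 176.948 ms/bit
  a = 679 − 176.948 × 2.8074 = 182.245 ms
Then RT(3) = 182.245 + 176.948 × log₂ 3 = 182.245 + 176.948 × 1.5850 ≈ 462.701 ms.

462.7 ms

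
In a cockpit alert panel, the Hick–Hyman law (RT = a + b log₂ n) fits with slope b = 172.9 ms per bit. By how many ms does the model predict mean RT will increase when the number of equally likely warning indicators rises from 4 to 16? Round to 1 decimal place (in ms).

345.8 ms

ΔRT = (a + b log₂ n₂) − (a + b log₂ n₁) = b·(log₂ n₂ − log₂ n₁).
log₂(16) − log₂(4) = log₂(16/4) = log₂(4) = 2.
ΔRT = 172.9 × 2.0000 = 345.800 ms.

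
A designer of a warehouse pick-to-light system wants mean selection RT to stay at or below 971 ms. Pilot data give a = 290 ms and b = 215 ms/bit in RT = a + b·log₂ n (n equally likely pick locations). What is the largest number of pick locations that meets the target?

215·log₂ n ≤ 971 − 290 = 681, giving log₂ n ≤ 3.1674 and n ≤ 8.985. The largest whole number is 8.

8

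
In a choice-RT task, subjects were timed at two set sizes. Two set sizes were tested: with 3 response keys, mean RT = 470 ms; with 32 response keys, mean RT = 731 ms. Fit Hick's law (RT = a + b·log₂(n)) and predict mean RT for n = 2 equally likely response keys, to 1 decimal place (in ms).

425.3 ms

Solve the two-equation system in a and b:
  b = (731 − 470) / (log₂ 32 − log₂ 3) = 261 / (5 − 1.5850) = 76.427 ms/bit
  a = 470 − 76.427 × 1.5850 = 348.867 ms
Then RT(2) = 348.867 + 76.427 × log₂ 2 = 348.867 + 76.427 × 1 ≈ 425.293 ms.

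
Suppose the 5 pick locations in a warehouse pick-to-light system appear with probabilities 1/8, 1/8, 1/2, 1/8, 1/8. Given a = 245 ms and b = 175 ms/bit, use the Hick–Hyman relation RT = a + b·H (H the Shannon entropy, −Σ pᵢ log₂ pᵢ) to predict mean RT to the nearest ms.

H = −Σ pᵢ log₂ pᵢ = 0.125·3 + 0.125·3 + 0.5·1 + 0.125·3 + 0.125·3 = 2.000 bits.
RT = 245 + 175 × 2.000 = 595.00 ms.

595 ms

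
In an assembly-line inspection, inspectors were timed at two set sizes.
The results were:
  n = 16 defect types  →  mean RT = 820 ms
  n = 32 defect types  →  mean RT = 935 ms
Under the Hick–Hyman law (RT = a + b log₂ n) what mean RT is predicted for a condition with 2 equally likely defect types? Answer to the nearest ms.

With log₂ n on the abscissa the relation is linear; from the two conditions:
  b = (935 − 820) / (log₂ 32 − log₂ 16) = 115 / (5 − 4) = 115 ms/bit
  a = 820 − 115 × 4 = 360 ms
Then RT(2) = 360 + 115 × log₂ 2 = 360 + 115 × 1 ≈ 475.000 ms.

475 ms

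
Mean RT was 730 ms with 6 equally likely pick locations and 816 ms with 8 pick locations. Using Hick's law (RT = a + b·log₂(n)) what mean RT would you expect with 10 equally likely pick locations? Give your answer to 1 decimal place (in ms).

882.7 ms

Fit slope and intercept:
  b = (816 − 730) / (log₂ 8 − log₂ 6) = 86 / (3 − 2.5850) = 207.210 ms/bit
  a = 730 − 207.210 × 2.5850 = 194.369 ms
Then RT(10) = 194.369 + 207.210 × log₂ 10 = 194.369 + 207.210 × 3.3219 ≈ 882.707 ms.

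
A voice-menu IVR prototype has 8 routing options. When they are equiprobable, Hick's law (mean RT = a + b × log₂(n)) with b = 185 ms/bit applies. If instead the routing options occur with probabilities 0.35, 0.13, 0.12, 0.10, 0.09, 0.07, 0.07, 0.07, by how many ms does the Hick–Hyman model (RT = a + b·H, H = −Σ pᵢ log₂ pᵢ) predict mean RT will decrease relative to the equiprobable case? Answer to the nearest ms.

50 ms

Equiprobable entropy H₀ = log₂ 8 = 3.0000 bits.
Skewed entropy H = −Σ pᵢ log₂ pᵢ = 2.7303 bits.
ΔRT = b·(H₀ − H) = 185 × 0.2697 = 49.89 ms.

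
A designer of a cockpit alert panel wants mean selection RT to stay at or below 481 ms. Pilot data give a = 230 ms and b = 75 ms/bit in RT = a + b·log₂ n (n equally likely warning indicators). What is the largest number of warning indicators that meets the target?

Set 230 + 75·log₂ n ≤ 481 → log₂ n ≤ (481 − 230)/75 = 3.3467.
So n ≤ 2^3.3467 = 10.173; the largest integer n is 10.

10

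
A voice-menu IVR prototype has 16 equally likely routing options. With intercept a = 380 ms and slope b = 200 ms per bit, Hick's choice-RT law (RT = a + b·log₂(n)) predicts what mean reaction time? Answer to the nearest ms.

log₂(16) = 4 bits, so RT = 380 + 200 × 4 ≈ 1180.000 ms.

1180 ms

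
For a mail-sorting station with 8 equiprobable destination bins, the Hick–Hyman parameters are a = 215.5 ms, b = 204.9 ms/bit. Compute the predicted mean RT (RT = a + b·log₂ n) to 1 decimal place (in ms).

log₂(8) = 3 bits, so RT = 215.5 + 204.9 × 3 ≈ 830.200 ms.

830.2 ms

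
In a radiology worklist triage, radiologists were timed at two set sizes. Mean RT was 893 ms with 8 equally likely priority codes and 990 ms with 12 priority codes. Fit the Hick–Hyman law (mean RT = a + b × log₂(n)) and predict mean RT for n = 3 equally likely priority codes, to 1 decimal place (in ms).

With log₂ n on the abscissa the relation is linear; from the two conditions:
  b = (990 − 893) / (log₂ 12 − log₂ 8) = 97 / (3.5850 − 3) = 165.823 ms/bit
  a = 893 − 165.823 × 3 = 395.532 ms
Then RT(3) = 395.532 + 165.823 × log₂ 3 = 395.532 + 165.823 × 1.5850 ≈ 658.355 ms.

658.4 ms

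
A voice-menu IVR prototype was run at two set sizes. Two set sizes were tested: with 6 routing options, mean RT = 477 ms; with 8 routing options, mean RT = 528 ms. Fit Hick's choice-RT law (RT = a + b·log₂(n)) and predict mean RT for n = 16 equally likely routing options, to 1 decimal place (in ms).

Solve the two-equation system in a and b:
  b = (528 − 477) / (log₂ 8 − log₂ 6) = 51 / (3 − 2.5850) = 122.880 ms/bit
  a = 477 − 122.880 × 2.5850 = 159.359 ms
Then RT(16) = 159.359 + 122.880 × log₂ 16 = 159.359 + 122.880 × 4 ≈ 650.880 ms.

650.9 ms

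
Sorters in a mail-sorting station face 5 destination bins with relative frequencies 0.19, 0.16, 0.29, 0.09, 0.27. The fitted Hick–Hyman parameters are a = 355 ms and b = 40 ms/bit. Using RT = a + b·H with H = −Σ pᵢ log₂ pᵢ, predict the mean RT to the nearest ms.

Entropy contributions −pᵢ log₂ pᵢ: 0.4552, 0.4230, 0.5179, 0.3127, 0.5100; sum H = 2.2188 bits.
RT = a + bH = 355 + 40·2.2188 = 443.75 ms.

444 ms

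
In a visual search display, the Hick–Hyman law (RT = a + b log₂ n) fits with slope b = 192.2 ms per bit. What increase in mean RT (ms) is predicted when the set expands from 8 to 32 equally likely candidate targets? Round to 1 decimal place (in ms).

Only the slope matters, since a is common to both: ΔRT = b·log₂(n₂/n₁).
log₂(32) − log₂(8) = log₂(32/8) = log₂(4) = 2.
ΔRT = 192.2 × 2.0000 = 384.400 ms.

384.4 ms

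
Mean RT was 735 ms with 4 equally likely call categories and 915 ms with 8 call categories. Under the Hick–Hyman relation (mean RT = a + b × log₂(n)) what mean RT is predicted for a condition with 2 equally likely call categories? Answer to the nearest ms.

With log₂ n on the abscissa the relation is linear; from the two conditions:
  b = (915 − 735) / (log₂ 8 − log₂ 4) = 180 / (3 − 2) = 180 ms/bit
  a = 735 − 180 × 2 = 375 ms
Then RT(2) = 375 + 180 × log₂ 2 = 375 + 180 × 1 ≈ 555.000 ms.

555 ms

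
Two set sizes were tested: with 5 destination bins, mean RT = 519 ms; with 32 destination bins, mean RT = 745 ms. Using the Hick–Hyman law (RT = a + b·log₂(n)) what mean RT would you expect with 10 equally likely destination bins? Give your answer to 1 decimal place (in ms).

603.4 ms

With log₂ n on the abscissa the relation is linear; from the two conditions:
  b = (745 − 519) / (log₂ 32 − log₂ 5) = 226 / (5 − 2.3219) = 84.389 ms/bit
  a = 519 − 84.389 × 2.3219 = 323.055 ms
Then RT(10) = 323.055 + 84.389 × log₂ 10 = 323.055 + 84.389 × 3.3219 ≈ 603.389 ms.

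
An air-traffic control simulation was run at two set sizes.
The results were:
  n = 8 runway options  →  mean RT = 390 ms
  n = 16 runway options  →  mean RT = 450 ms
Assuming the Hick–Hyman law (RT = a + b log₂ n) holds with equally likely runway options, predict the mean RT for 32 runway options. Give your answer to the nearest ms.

510 ms

With log₂ n on the abscissa the relation is linear; from the two conditions:
  b = (450 − 390) / (log₂ 16 − log₂ 8) = 60 / (4 − 3) = 60 ms/bit
  a = 390 − 60 × 3 = 210 ms
Then RT(32) = 210 + 60 × log₂ 32 = 210 + 60 × 5 ≈ 510.000 ms.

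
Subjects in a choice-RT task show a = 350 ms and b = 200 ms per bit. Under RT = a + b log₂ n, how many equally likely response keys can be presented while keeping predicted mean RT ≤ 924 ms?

200·log₂ n ≤ 924 − 350 = 574, giving log₂ n ≤ 2.8700 and n ≤ 7.311. The largest whole number is 7.

7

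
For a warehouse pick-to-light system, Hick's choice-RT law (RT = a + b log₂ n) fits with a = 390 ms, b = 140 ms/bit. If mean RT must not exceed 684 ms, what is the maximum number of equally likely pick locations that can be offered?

4

140·log₂ n ≤ 684 − 390 = 294, giving log₂ n ≤ 2.1000 and n ≤ 4.287. The largest whole number is 4.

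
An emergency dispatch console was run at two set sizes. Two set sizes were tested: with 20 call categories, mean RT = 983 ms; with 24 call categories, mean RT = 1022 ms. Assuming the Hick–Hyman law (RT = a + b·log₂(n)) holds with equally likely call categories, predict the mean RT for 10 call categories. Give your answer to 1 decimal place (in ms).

With log₂ n on the abscissa the relation is linear; from the two conditions:
  b = (1022 − 983) / (log₂ 24 − log₂ 20) = 39 / (4.5850 − 4.3219) = 148.270 ms/bit
  a = 983 − 148.270 × 4.3219 = 342.190 ms
Then RT(10) = 342.190 + 148.270 × log₂ 10 = 342.190 + 148.270 × 3.3219 ≈ 834.730 ms.

834.7 ms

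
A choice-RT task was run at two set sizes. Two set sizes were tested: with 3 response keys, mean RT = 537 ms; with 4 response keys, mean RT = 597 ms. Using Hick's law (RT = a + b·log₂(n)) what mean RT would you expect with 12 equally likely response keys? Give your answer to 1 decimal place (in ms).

826.1 ms

With log₂ n on the abscissa the relation is linear; from the two conditions:
  b = (597 − 537) / (log₂ 4 − log₂ 3) = 60 / (2 − 1.5850) = 144.565 ms/bit
  a = 537 − 144.565 × 1.5850 = 307.869 ms
Then RT(12) = 307.869 + 144.565 × log₂ 12 = 307.869 + 144.565 × 3.5850 ≈ 826.131 ms.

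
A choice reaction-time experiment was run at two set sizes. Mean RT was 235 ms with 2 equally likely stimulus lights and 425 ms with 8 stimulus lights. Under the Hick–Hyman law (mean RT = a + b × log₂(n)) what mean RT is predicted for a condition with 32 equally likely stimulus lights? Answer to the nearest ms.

615 ms

With log₂ n on the abscissa the relation is linear; from the two conditions:
  b = (425 − 235) / (log₂ 8 − log₂ 2) = 190 / (3 − 1) = 95 ms/bit
  a = 235 − 95 × 1 = 140 ms
Then RT(32) = 140 + 95 × log₂ 32 = 140 + 95 × 5 ≈ 615.000 ms.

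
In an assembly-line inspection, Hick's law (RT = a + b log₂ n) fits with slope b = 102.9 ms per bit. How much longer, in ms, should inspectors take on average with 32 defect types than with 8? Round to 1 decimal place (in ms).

ΔRT = (a + b log₂ n₂) − (a + b log₂ n₁) = b·(log₂ n₂ − log₂ n₁).
log₂(32) − log₂(8) = log₂(32/8) = log₂(4) = 2.
ΔRT = 102.9 × 2.0000 = 205.800 ms.

205.8 ms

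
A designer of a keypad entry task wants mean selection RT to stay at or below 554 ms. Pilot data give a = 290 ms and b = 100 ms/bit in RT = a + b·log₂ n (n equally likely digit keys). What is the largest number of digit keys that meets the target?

6

100·log₂ n ≤ 554 − 290 = 264, giving log₂ n ≤ 2.6400 and n ≤ 6.233. The largest whole number is 6.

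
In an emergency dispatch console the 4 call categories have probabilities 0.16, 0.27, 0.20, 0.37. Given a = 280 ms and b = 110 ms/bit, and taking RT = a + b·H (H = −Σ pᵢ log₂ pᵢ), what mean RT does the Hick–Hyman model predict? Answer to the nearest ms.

492 ms

Entropy contributions −pᵢ log₂ pᵢ: 0.4230, 0.5100, 0.4644, 0.5307; sum H = 1.9282 bits.
RT = a + bH = 280 + 110·1.9282 = 492.10 ms.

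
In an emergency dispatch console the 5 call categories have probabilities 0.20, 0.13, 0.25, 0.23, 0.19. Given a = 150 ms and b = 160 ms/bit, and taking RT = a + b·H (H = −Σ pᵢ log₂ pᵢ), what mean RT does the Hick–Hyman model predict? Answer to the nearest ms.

516 ms

Entropy contributions −pᵢ log₂ pᵢ: 0.4644, 0.3826, 0.5000, 0.4877, 0.4552; sum H = 2.2899 bits.
RT = a + bH = 150 + 160·2.2899 = 516.39 ms.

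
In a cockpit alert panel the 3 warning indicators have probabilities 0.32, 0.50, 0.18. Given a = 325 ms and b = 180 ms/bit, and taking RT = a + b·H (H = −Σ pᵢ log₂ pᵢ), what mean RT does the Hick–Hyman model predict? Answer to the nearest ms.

590 ms

Entropy contributions −pᵢ log₂ pᵢ: 0.5260, 0.5000, 0.4453; sum H = 1.4713 bits.
RT = a + bH = 325 + 180·1.4713 = 589.84 ms.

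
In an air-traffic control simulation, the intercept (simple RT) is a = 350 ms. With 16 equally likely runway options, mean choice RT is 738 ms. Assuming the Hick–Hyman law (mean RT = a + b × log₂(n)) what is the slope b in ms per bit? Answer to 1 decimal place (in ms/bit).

b = (738 − 350) / log₂(16) = 388 / 4 = 97.000 ms/bit.

97.0 ms/bit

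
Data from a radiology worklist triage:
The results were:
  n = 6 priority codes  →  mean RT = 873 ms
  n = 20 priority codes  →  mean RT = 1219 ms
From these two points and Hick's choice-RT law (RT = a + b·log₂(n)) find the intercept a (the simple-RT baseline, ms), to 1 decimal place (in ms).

358.1 ms

Slope: b = (1219 − 873) / (log₂ 20 − log₂ 6) = 346/1.7370 = 199.198 ms/bit.
Intercept: a = 873 − 199.198·log₂(6) = 358.081 ms.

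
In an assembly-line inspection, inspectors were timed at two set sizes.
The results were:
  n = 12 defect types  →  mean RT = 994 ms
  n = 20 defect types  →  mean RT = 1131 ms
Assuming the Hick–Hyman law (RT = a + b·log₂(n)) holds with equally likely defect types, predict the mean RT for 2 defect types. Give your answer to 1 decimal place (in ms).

513.5 ms

RT is linear in log₂ n, so two points fix the line:
  b = (1131 − 994) / (log₂ 20 − log₂ 12) = 137 / (4.3219 − 3.5850) = 185.897 ms/bit
  a = 994 − 185.897 × 3.5850 = 327.565 ms
Then RT(2) = 327.565 + 185.897 × log₂ 2 = 327.565 + 185.897 × 1 ≈ 513.462 ms.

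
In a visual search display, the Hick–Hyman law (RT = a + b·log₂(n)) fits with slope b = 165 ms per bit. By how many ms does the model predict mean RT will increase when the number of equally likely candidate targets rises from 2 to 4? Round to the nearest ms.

165 ms

The intercept a cancels: ΔRT = b·(log₂ n₂ − log₂ n₁) = b·log₂(n₂/n₁).
log₂(4) − log₂(2) = log₂(4/2) = log₂(2) = 1.
ΔRT = 165 × 1.0000 = 165.000 ms.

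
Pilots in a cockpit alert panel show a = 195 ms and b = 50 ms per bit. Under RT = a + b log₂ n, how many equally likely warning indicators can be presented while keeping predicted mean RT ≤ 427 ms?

Information budget: (427 − 195)/50 = 4.6400 bits, so n ≤ 2^4.6400 = 24.933 → at most 24.

24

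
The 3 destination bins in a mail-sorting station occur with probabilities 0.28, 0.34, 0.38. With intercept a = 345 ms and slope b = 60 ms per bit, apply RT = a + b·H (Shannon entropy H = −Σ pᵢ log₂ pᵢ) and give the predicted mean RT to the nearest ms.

439 ms

H = 0.28·log₂(1/0.28) + 0.34·log₂(1/0.34) + 0.38·log₂(1/0.38) = 1.5738 bits.
RT = 345 + 60 × 1.5738 = 439.43 ms.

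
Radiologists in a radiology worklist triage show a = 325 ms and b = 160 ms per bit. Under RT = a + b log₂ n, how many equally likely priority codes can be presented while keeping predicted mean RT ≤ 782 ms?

Information budget: (782 − 325)/160 = 2.8563 bits, so n ≤ 2^2.8563 = 7.241 → at most 7.

7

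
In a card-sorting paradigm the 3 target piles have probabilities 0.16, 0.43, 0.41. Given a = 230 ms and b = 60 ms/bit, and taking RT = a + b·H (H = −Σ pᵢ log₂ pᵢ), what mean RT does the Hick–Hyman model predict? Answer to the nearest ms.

Entropy contributions −pᵢ log₂ pᵢ: 0.4230, 0.5236, 0.5274; sum H = 1.4740 bits.
RT = a + bH = 230 + 60·1.4740 = 318.44 ms.

318 ms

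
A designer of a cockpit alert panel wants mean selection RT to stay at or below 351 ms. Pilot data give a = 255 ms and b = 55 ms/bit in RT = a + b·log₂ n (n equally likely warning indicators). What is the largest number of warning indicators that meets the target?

Set 255 + 55·log₂ n ≤ 351 → log₂ n ≤ (351 − 255)/55 = 1.7455.
So n ≤ 2^1.7455 = 3.353; the largest integer n is 3.

3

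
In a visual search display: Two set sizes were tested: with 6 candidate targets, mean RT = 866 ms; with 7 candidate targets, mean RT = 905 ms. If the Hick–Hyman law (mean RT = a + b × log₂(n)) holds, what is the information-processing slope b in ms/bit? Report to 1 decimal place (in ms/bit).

175.4 ms/bit

The slope on a log₂ axis is (905 − 866) / (2.8074 − 2.5850) = 175.366 ms/bit.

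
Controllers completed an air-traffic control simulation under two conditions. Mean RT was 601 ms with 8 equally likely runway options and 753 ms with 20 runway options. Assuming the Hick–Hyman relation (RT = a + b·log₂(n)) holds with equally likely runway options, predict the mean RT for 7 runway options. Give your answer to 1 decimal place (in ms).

RT is linear in log₂ n, so two points fix the line:
  b = (753 − 601) / (log₂ 20 − log₂ 8) = 152 / (4.3219 − 3) = 114.984 ms/bit
  a = 601 − 114.984 × 3 = 256.049 ms
Then RT(7) = 256.049 + 114.984 × log₂ 7 = 256.049 + 114.984 × 2.8074 ≈ 578.849 ms.

578.8 ms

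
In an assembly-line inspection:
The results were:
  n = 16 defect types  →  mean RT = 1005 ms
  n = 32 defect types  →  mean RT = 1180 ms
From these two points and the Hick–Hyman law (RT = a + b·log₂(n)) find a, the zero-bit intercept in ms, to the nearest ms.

b = (RT₂ − RT₁)/(log₂ n₂ − log₂ n₁) = (1180 − 1005)/(5 − 4) = 175 ms/bit.
Intercept: a = 1005 − 175·log₂(16) = 305.000 ms.

305 ms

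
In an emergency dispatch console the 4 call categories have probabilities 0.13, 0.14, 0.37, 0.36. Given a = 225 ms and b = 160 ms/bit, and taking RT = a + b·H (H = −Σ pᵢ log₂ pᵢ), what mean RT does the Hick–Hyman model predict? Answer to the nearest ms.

Entropy contributions −pᵢ log₂ pᵢ: 0.3826, 0.3971, 0.5307, 0.5306; sum H = 1.8411 bits.
RT = a + bH = 225 + 160·1.8411 = 519.58 ms.

520 ms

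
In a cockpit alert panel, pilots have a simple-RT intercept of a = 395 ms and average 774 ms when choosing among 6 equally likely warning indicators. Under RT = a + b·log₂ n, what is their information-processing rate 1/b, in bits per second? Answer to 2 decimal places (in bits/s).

6.82 bits/s

Choice component = 774 − 395 = 379 ms over log₂(6) = 2.5850 bits.
b = 379 / 2.5850 = 146.617 ms/bit, so 1/b = 6.820 bits/s.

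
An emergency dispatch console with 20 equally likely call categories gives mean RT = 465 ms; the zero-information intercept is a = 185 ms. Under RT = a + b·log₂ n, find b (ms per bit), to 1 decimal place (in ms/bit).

64.8 ms/bit

20 alternatives carry log₂ 20 = 4.3219 bits; the choice cost is 465 − 185 = 280 ms, so b = 280/4.3219 = 64.786 ms/bit.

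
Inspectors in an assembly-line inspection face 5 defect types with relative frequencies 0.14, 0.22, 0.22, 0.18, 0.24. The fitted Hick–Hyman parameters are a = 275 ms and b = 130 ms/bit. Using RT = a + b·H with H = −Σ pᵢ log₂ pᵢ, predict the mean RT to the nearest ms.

H = 0.14·log₂(1/0.14) + 0.22·log₂(1/0.22) + 0.22·log₂(1/0.22) + 0.18·log₂(1/0.18) + 0.24·log₂(1/0.24) = 2.2977 bits.
RT = 275 + 130 × 2.2977 = 573.70 ms.

574 ms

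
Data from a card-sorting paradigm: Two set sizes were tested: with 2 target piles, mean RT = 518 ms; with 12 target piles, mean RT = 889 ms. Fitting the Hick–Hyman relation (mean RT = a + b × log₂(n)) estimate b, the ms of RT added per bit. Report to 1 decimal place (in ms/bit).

143.5 ms/bit

b = (RT₂ − RT₁)/(log₂ n₂ − log₂ n₁) = (889 − 518)/(3.5850 − 1) = 143.522 ms/bit.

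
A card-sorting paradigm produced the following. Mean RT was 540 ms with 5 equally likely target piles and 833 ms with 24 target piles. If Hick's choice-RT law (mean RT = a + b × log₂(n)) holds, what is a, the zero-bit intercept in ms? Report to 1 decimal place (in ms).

239.4 ms

b = (RT₂ − RT₁)/(log₂ n₂ − log₂ n₁) = (833 − 540)/(4.5850 − 2.3219) = 129.472 ms/bit.
a = RT₁ − b·log₂ n₁ = 540 − 129.472 × 2.3219 = 239.375 ms.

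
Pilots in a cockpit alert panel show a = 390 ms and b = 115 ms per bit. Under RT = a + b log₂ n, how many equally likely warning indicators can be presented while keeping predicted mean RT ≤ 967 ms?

115·log₂ n ≤ 967 − 390 = 577, giving log₂ n ≤ 5.0174 and n ≤ 32.388. The largest whole number is 32.

32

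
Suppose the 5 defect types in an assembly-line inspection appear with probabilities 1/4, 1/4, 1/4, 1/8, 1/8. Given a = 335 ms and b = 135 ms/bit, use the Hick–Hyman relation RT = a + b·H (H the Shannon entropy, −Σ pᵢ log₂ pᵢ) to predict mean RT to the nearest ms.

639 ms

Each term −pᵢ log₂ pᵢ: 0.25·2 + 0.25·2 + 0.25·2 + 0.125·3 + 0.125·3; summed, H = 2.250 bits.
Mean RT = a + bH = 335 + 135·2.250 = 638.75 ms.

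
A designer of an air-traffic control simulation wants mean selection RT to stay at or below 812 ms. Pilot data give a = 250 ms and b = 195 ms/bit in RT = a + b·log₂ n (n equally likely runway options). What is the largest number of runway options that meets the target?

Information budget: (812 − 250)/195 = 2.8821 bits, so n ≤ 2^2.8821 = 7.372 → at most 7.

7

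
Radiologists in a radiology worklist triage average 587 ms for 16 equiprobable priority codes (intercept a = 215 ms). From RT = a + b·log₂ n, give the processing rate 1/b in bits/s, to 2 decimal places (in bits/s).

10.75 bits/s

Choice component = 587 − 215 = 372 ms over log₂(16) = 4 bits.
b = 372 / 4 = 93.000 ms/bit, so 1/b = 10.753 bits/s.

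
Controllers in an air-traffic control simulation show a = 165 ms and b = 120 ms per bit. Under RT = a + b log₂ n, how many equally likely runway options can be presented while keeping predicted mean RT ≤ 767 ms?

Information budget: (767 − 165)/120 = 5.0167 bits, so n ≤ 2^5.0167 = 32.372 → at most 32.

32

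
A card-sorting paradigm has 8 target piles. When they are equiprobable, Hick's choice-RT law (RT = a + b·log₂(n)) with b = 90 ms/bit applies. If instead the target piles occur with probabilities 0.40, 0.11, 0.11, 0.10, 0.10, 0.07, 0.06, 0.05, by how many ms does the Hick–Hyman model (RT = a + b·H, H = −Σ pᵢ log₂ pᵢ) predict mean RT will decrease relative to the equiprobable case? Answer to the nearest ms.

34 ms

Equiprobable entropy H₀ = log₂ 8 = 3.0000 bits.
Skewed entropy H = −Σ pᵢ log₂ pᵢ = 2.6219 bits.
ΔRT = b·(H₀ − H) = 90 × 0.3781 = 34.03 ms.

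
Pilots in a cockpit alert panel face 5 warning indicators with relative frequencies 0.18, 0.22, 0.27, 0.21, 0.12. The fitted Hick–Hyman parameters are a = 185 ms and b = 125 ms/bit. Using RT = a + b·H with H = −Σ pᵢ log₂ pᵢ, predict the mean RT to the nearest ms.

H = 0.18·log₂(1/0.18) + 0.22·log₂(1/0.22) + 0.27·log₂(1/0.27) + 0.21·log₂(1/0.21) + 0.12·log₂(1/0.12) = 2.2758 bits.
RT = 185 + 125 × 2.2758 = 469.47 ms.

469 ms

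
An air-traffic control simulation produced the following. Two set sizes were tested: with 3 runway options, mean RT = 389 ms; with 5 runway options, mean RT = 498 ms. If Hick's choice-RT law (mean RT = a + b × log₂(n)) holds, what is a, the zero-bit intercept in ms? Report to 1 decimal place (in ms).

154.6 ms

The slope on a log₂ axis is (498 − 389) / (2.3219 − 1.5850) = 147.904 ms/bit.
a = RT₁ − b·log₂ n₁ = 389 − 147.904 × 1.5850 = 154.578 ms.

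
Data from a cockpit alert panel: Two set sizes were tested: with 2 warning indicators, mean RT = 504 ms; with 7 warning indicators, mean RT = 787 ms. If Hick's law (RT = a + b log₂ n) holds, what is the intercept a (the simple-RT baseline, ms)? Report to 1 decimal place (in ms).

347.4 ms

The slope on a log₂ axis is (787 − 504) / (2.8074 − 1) = 156.582 ms/bit.
a = RT₁ − b·log₂ n₁ = 504 − 156.582 × 1 = 347.418 ms.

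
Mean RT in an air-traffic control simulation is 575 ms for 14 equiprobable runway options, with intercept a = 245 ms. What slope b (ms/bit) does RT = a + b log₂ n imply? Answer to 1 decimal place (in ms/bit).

86.7 ms/bit

b = (575 − 245) / log₂(14) = 330 / 3.8074 = 86.674 ms/bit.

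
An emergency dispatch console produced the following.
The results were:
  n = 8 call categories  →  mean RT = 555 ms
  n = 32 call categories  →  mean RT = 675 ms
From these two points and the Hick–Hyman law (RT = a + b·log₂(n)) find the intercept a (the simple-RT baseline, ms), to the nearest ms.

b = (RT₂ − RT₁)/(log₂ n₂ − log₂ n₁) = (675 − 555)/(5 − 3) = 60 ms/bit.
Intercept: a = 555 − 60·log₂(8) = 375.000 ms.

375 ms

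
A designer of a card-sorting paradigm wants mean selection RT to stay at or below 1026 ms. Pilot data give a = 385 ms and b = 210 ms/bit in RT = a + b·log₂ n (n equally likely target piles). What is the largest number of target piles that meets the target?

Set 385 + 210·log₂ n ≤ 1026 → log₂ n ≤ (1026 − 385)/210 = 3.0524.
So n ≤ 2^3.0524 = 8.296; the largest integer n is 8.

8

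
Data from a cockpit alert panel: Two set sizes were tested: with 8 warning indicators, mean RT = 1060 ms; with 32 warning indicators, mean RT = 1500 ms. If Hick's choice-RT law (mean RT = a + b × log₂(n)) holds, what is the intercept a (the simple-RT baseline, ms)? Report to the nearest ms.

400 ms

b = (RT₂ − RT₁)/(log₂ n₂ − log₂ n₁) = (1500 − 1060)/(5 − 3) = 220 ms/bit.
a = RT₁ − b·log₂ n₁ = 1060 − 220 × 3 = 400.000 ms.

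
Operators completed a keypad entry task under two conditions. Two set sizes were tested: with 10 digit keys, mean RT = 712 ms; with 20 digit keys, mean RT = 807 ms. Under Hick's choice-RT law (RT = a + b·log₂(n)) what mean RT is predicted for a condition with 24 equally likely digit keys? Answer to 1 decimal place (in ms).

With log₂ n on the abscissa the relation is linear; from the two conditions:
  b = (807 − 712) / (log₂ 20 − log₂ 10) = 95 / (4.3219 − 3.3219) = 95.000 ms/bit
  a = 712 − 95.000 × 3.3219 = 396.417 ms
Then RT(24) = 396.417 + 95.000 × log₂ 24 = 396.417 + 95.000 × 4.5850 ≈ 831.988 ms.

832.0 ms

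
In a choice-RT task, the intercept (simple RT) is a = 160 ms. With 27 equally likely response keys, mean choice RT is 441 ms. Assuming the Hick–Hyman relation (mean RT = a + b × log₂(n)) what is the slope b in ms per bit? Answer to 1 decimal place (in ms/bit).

59.1 ms/bit

27 alternatives carry log₂ 27 = 4.7549 bits; the choice cost is 441 − 160 = 281 ms, so b = 281/4.7549 = 59.097 ms/bit.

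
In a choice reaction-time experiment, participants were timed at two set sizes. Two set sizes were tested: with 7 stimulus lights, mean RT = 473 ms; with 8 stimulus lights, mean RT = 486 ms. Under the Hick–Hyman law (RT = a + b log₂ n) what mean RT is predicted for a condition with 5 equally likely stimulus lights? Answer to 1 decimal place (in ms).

440.2 ms

With log₂ n on the abscissa the relation is linear; from the two conditions:
  b = (486 − 473) / (log₂ 8 − log₂ 7) = 13 / (3 − 2.8074) = 67.482 ms/bit
  a = 473 − 67.482 × 2.8074 = 283.555 ms
Then RT(5) = 283.555 + 67.482 × log₂ 5 = 283.555 + 67.482 × 2.3219 ≈ 440.243 ms.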